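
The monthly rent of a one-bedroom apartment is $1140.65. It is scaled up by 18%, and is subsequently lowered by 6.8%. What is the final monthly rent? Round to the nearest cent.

Each change multiplies by a factor: 1.18 × 0.932 = 1.09976.
$1140.65 × 1.09976 = $1254.441244 ≈ $1254.44.

$1254.44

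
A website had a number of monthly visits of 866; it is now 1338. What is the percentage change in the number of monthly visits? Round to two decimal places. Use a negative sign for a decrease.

54.50%

Change: 1338 − 866 = 472.
Relative to the original: 472 ÷ 866 ≈ 54.50%.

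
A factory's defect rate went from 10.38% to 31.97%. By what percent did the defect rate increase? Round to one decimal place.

208.0%

The change is 31.97 − 10.38 = 21.59 percentage points.
Relative to the original 10.38%, that is 21.59 ÷ 10.38 ≈ 208.0%.
So the defect rate rose by 208.0%.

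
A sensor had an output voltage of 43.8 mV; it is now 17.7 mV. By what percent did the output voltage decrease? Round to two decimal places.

59.59%

Change: 17.7 − 43.8 = -26.1.
Relative to the original: -26.1 ÷ 43.8 ≈ -59.59%.
So the output voltage decreased by 59.59%.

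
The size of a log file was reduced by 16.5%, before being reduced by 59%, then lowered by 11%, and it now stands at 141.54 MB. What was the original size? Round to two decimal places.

The overall multiplier applied was 0.835 × 0.41 × 0.89 = 0.3046915.
So the original size was 141.54 ÷ 0.3046915 ≈ 464.54 MB.

464.54 MB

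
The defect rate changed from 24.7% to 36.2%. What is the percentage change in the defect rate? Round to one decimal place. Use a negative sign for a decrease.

The change is 36.2 − 24.7 = 11.5 percentage points.
Relative to the original 24.7%, that is 11.5 ÷ 24.7 ≈ 46.6%.

46.6%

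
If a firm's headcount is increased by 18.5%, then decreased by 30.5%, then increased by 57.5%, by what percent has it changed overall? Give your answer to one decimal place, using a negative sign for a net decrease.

An 18.5% increase multiplies by 1.185.
Then a 30.5% decrease: 1.185 × 0.695 = 0.823575.
Then a 57.5% increase: 0.823575 × 1.575 = 1.297130625.
Overall factor 1.297130625, i.e. 29.7%.

29.7%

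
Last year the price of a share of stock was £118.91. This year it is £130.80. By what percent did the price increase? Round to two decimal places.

Change: £130.80 − £118.91 = £11.89.
Relative to the original: £11.89 ÷ £118.91 ≈ 10.00%.
So the price increased by 10.00%.

10.00%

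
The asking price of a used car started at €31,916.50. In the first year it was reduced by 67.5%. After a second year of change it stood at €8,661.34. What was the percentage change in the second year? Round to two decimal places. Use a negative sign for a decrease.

-16.50%

After the first year: €31,916.50 × 0.325 = €10372.8625.
Second-year multiplier: €8,661.34 ÷ €10372.8625 ≈ 0.835.
That is a change of -16.50%.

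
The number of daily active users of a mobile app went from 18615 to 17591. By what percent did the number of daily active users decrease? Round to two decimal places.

Change: 17591 − 18615 = -1024.
Relative to the original: -1024 ÷ 18615 ≈ -5.50%.
So the number of daily active users decreased by 5.50%.

5.50%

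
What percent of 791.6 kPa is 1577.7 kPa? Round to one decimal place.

199.3%

1577.7 kPa ÷ 791.6 kPa ≈ 199.3%.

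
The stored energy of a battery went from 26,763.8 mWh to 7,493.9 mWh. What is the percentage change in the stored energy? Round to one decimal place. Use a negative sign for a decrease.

Change: 7,493.9 − 26,763.8 = -19,269.9.
Relative to the original: -19,269.9 ÷ 26,763.8 ≈ -72.0%.

-72.0%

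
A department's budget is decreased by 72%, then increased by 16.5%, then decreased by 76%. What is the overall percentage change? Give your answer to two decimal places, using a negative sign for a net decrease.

-92.17%

A 72% decrease multiplies by 0.28.
Then a 16.5% increase: 0.28 × 1.165 = 0.3262.
Then a 76% decrease: 0.3262 × 0.24 = 0.078288.
Overall factor 0.078288, i.e. -92.17%.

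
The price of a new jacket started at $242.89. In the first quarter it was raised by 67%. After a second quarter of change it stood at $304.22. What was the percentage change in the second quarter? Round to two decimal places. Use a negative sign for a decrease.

-25.00%

After the first quarter: $242.89 × 1.67 = $405.6263.
Second-quarter multiplier: $304.22 ÷ $405.6263 ≈ 0.750001.
That is a change of -25.00%.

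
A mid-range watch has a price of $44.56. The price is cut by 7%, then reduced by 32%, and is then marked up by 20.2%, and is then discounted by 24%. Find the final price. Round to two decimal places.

$25.74

After the 7% decrease: $44.56 × 0.93 = $41.4408.
Apply the 32% decrease: $41.4408 × 0.68 = $28.179744.
Apply the 20.2% increase: $28.179744 × 1.202 = $33.872052288.
24% decrease: $33.872052288 × 0.76 = $25.74275973888 ≈ $25.74.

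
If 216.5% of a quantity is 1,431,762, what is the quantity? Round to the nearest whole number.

1,431,762 ÷ 2.165 ≈ 661,322.

661,322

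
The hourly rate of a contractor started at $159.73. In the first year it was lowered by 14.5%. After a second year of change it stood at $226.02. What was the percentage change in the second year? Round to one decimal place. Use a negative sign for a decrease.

65.5%

After the first year: $159.73 × 0.855 = $136.56915.
Second-year multiplier: $226.02 ÷ $136.56915 ≈ 1.65499.
That is a change of 65.5%.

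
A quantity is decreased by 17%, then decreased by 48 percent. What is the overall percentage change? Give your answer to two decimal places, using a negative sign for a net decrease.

The combined multiplier is 0.83 × 0.52 = 0.4316.
That corresponds to a decrease of 56.84%.

-56.84%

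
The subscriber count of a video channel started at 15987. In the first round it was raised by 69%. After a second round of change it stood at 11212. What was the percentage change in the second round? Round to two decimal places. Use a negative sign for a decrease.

After the first round: 15987 × 1.69 = 27018.03.
Second-round multiplier: 11212 ÷ 27018.03 ≈ 0.414982.
That is a change of -58.50%.

-58.50%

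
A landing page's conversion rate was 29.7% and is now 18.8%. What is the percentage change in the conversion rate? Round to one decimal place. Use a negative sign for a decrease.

-36.7%

The change is 18.8 − 29.7 = -10.9 percentage points.
Relative to the original 29.7%, that is -10.9 ÷ 29.7 ≈ -36.7%.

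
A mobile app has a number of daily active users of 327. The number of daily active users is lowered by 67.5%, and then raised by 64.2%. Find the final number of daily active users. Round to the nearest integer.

175

Each change multiplies by a factor: 0.325 × 1.642 = 0.53365.
327 × 0.53365 = 174.50355 ≈ 175.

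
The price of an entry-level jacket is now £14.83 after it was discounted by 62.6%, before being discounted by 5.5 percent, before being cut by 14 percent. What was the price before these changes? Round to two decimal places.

£48.79

Undoing the 14% decrease: £14.83 ÷ 0.86 ≈ £17.244186.
Undoing the 5.5% decrease: £17.244186 ÷ 0.945 ≈ £18.247816.
Undoing the 62.6% decrease: £18.247816 ÷ 0.374 ≈ £48.79.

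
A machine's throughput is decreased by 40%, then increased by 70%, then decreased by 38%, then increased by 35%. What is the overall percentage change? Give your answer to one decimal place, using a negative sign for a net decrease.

-14.6%

The combined multiplier is 0.6 × 1.7 × 0.62 × 1.35 = 0.85374.
That corresponds to a decrease of 14.6%.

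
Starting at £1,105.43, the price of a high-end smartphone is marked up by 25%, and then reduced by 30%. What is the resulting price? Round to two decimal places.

25% increase: £1,105.43 × 1.25 = £1381.7875.
Apply the 30% decrease: £1381.7875 × 0.7 = £967.25125 ≈ £967.25.

£967.25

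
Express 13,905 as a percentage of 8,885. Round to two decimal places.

156.50%

13,905 ÷ 8,885 ≈ 156.50%.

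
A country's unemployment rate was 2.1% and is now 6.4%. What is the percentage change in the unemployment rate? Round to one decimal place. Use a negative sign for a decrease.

204.8%

The change is 6.4 − 2.1 = 4.3 percentage points.
Relative to the original 2.1%, that is 4.3 ÷ 2.1 ≈ 204.8%.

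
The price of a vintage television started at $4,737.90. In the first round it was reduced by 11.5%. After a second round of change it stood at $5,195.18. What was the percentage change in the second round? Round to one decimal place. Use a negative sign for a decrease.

After the first round: $4,737.90 × 0.885 = $4193.0415.
Second-round multiplier: $5,195.18 ÷ $4193.0415 ≈ 1.239.
That is a change of 23.9%.

23.9%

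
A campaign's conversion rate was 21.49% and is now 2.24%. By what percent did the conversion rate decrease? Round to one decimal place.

89.6%

The change is 2.24 − 21.49 = -19.25 percentage points.
Relative to the original 21.49%, that is -19.25 ÷ 21.49 ≈ -89.6%.
So the conversion rate fell by 89.6%.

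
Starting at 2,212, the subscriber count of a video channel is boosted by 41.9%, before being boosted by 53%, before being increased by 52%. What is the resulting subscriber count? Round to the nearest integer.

7,300

Apply the 41.9% increase: 2,212 × 1.419 = 3138.828.
After the 53% increase: 3138.828 × 1.53 = 4802.40684.
52% increase: 4802.40684 × 1.52 = 7299.6583968 ≈ 7,300.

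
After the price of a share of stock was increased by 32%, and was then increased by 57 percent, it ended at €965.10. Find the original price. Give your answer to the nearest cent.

The overall multiplier applied was 1.32 × 1.57 = 2.0724.
So the original price was €965.10 ÷ 2.0724 ≈ €465.69.

€465.69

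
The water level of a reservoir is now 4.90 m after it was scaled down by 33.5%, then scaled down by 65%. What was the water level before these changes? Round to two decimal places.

Undoing the 65% decrease: 4.90 ÷ 0.35 = 14.
Undoing the 33.5% decrease: 14 ÷ 0.665 ≈ 21.05 m.

21.05 m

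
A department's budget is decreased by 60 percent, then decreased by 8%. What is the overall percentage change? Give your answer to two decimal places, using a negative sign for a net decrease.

The combined multiplier is 0.4 × 0.92 = 0.368.
That corresponds to a decrease of 63.20%.

-63.20%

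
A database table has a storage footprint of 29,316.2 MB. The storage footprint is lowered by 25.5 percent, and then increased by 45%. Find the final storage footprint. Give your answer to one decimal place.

Apply the 25.5% decrease: 29,316.2 × 0.745 = 21840.569.
After the 45% increase: 21840.569 × 1.45 = 31668.82505 ≈ 31,668.8.

31,668.8 MB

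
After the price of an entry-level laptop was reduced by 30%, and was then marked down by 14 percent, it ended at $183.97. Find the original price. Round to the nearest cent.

Undoing the 14% decrease: $183.97 ÷ 0.86 ≈ $213.918605.
Undoing the 30% decrease: $213.918605 ÷ 0.7 ≈ $305.60.

$305.60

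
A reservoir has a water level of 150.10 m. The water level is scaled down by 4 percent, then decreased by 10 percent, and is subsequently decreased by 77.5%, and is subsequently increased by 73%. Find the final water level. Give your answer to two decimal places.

50.48 m

After the 4% decrease: 150.10 × 0.96 = 144.096.
Apply the 10% decrease: 144.096 × 0.9 = 129.6864.
Apply the 77.5% decrease: 129.6864 × 0.225 = 29.17944.
73% increase: 29.17944 × 1.73 = 50.4804312 ≈ 50.48.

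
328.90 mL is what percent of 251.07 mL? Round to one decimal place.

131.0%

328.90 mL ÷ 251.07 mL ≈ 131.0%.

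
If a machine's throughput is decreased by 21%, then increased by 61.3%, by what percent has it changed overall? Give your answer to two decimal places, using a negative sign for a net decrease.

The combined multiplier is 0.79 × 1.613 = 1.27427.
That corresponds to an increase of 27.43%.

27.43%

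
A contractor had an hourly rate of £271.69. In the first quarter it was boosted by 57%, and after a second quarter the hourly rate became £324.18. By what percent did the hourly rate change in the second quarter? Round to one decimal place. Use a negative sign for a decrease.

After the first quarter: £271.69 × 1.57 = £426.5533.
Second-quarter multiplier: £324.18 ÷ £426.5533 ≈ 0.76.
That is a change of -24.0%.

-24.0%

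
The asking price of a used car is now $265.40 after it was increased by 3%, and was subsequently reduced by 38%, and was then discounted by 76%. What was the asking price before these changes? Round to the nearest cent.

Undoing the 76% decrease: $265.40 ÷ 0.24 ≈ $1105.833333.
Undoing the 38% decrease: $1105.833333 ÷ 0.62 = $1783.60215.
Undoing the 3% increase: $1783.60215 ÷ 1.03 ≈ $1731.65.

$1731.65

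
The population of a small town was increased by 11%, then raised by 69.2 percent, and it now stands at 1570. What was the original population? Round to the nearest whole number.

The overall multiplier applied was 1.11 × 1.692 = 1.87812.
So the original population was 1570 ÷ 1.87812 ≈ 836.

836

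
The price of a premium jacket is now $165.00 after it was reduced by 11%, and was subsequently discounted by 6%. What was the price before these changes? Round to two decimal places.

$197.23

Undoing the 6% decrease: $165.00 ÷ 0.94 ≈ $175.531915.
Undoing the 11% decrease: $175.531915 ÷ 0.89 ≈ $197.23.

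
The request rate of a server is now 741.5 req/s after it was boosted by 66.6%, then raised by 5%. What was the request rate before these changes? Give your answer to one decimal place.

423.9 req/s

Undoing the 5% increase: 741.5 ÷ 1.05 ≈ 706.190476.
Undoing the 66.6% increase: 706.190476 ÷ 1.666 ≈ 423.9 req/s.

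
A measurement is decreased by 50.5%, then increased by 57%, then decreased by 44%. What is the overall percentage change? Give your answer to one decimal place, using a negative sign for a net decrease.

A 50.5% decrease multiplies by 0.495.
Then a 57% increase: 0.495 × 1.57 = 0.77715.
Then a 44% decrease: 0.77715 × 0.56 = 0.435204.
Overall factor 0.435204, i.e. -56.5%.

-56.5%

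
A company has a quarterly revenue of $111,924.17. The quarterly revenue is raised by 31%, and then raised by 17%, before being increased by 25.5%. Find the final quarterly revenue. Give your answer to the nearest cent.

$215,290.45

Each change multiplies by a factor: 1.31 × 1.17 × 1.255 = 1.9235385.
$111,924.17 × 1.9235385 = $215290.450075545 ≈ $215,290.45.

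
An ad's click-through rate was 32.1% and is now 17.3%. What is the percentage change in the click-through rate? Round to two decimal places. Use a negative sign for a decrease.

-46.11%

The change is 17.3 − 32.1 = -14.8 percentage points.
Relative to the original 32.1%, that is -14.8 ÷ 32.1 ≈ -46.11%.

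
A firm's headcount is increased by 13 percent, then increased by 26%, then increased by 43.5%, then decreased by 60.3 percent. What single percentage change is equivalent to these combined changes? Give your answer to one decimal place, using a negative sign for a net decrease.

The combined multiplier is 1.13 × 1.26 × 1.435 × 0.397 = 0.811131741.
That corresponds to a decrease of 18.9%.

-18.9%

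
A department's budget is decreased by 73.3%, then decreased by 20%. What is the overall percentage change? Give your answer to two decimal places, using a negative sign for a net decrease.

-78.64%

The combined multiplier is 0.267 × 0.8 = 0.2136.
That corresponds to a decrease of 78.64%.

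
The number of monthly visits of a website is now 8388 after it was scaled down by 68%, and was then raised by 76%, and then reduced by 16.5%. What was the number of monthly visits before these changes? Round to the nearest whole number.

17836

Undoing the 16.5% decrease: 8388 ÷ 0.835 ≈ 10045.508982.
Undoing the 76% increase: 10045.508982 ÷ 1.76 ≈ 5707.675558.
Undoing the 68% decrease: 5707.675558 ÷ 0.32 ≈ 17836.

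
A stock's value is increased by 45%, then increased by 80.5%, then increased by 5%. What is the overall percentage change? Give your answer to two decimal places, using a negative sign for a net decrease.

The combined multiplier is 1.45 × 1.805 × 1.05 = 2.7481125.
That corresponds to an increase of 174.81%.

174.81%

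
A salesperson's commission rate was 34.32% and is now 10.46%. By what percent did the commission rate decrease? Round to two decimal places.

69.52%

The change is 10.46 − 34.32 = -23.86 percentage points.
Relative to the original 34.32%, that is -23.86 ÷ 34.32 ≈ -69.52%.
So the commission rate fell by 69.52%.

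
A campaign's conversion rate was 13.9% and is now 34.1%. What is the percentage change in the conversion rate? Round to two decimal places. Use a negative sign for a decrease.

The change is 34.1 − 13.9 = 20.2 percentage points.
Relative to the original 13.9%, that is 20.2 ÷ 13.9 ≈ 145.32%.

145.32%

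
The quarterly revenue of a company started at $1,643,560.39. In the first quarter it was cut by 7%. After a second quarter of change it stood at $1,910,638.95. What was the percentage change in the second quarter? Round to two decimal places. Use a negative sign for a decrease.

25.00%

After the first quarter: $1,643,560.39 × 0.93 = $1528511.1627.
Second-quarter multiplier: $1,910,638.95 ÷ $1528511.1627 ≈ 1.25.
That is a change of 25.00%.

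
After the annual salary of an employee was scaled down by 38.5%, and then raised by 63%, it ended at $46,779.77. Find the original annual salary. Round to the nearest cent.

The overall multiplier applied was 0.615 × 1.63 = 1.00245.
So the original annual salary was $46,779.77 ÷ 1.00245 ≈ $46,665.44.

$46,665.44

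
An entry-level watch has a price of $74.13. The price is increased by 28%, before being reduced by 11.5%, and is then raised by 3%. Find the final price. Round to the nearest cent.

28% increase: $74.13 × 1.28 = $94.8864.
11.5% decrease: $94.8864 × 0.885 = $83.974464.
Apply the 3% increase: $83.974464 × 1.03 = $86.49369792 ≈ $86.49.

$86.49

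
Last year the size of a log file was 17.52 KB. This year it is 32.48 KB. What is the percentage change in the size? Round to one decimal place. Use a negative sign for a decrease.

85.4%

Change: 32.48 − 17.52 = 14.96.
Relative to the original: 14.96 ÷ 17.52 ≈ 85.4%.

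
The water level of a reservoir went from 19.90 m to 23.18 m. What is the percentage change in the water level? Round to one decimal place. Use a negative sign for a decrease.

Change: 23.18 − 19.90 = 3.28.
Relative to the original: 3.28 ÷ 19.90 ≈ 16.5%.

16.5%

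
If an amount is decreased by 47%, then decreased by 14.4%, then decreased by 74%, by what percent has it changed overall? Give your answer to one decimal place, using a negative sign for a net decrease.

The combined multiplier is 0.53 × 0.856 × 0.26 = 0.1179568.
That corresponds to a decrease of 88.2%.

-88.2%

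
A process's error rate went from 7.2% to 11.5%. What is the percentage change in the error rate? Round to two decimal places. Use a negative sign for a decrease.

The change is 11.5 − 7.2 = 4.3 percentage points.
Relative to the original 7.2%, that is 4.3 ÷ 7.2 ≈ 59.72%.

59.72%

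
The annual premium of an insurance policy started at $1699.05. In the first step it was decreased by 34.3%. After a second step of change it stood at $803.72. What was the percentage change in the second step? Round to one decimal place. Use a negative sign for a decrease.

-28.0%

After the first step: $1699.05 × 0.657 = $1116.27585.
Second-step multiplier: $803.72 ÷ $1116.27585 ≈ 0.72.
That is a change of -28.0%.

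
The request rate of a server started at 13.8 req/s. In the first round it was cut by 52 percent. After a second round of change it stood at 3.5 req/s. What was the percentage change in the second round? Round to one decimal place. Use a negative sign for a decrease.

After the first round: 13.8 × 0.48 = 6.624.
Second-round multiplier: 3.5 ÷ 6.624 ≈ 0.52838.
That is a change of -47.2%.

-47.2%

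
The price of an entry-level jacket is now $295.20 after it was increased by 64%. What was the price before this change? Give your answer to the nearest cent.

The overall multiplier applied was 1.64.
So the original price was $295.20 ÷ 1.64 = $180.00.

$180.00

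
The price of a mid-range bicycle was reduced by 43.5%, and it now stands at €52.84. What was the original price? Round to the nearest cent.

The overall multiplier applied was 0.565.
So the original price was €52.84 ÷ 0.565 ≈ €93.52.

€93.52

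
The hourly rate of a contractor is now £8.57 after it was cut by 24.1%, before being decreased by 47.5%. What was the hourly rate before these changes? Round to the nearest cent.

The overall multiplier applied was 0.759 × 0.525 = 0.398475.
So the original hourly rate was £8.57 ÷ 0.398475 ≈ £21.51.

£21.51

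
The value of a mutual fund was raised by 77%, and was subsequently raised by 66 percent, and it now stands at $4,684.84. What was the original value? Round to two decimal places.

$1,594.46

Undoing the 66% increase: $4,684.84 ÷ 1.66 ≈ $2822.192771.
Undoing the 77% increase: $2822.192771 ÷ 1.77 ≈ $1,594.46.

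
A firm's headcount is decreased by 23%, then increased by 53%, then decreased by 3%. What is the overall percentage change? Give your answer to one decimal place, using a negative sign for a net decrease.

14.3%

A 23% decrease multiplies by 0.77.
Then a 53% increase: 0.77 × 1.53 = 1.1781.
Then a 3% decrease: 1.1781 × 0.97 = 1.142757.
Overall factor 1.142757, i.e. 14.3%.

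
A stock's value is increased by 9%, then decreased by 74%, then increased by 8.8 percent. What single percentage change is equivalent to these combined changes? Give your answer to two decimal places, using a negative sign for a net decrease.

-69.17%

A 9% increase multiplies by 1.09.
Then a 74% decrease: 1.09 × 0.26 = 0.2834.
Then an 8.8% increase: 0.2834 × 1.088 = 0.3083392.
Overall factor 0.3083392, i.e. -69.17%.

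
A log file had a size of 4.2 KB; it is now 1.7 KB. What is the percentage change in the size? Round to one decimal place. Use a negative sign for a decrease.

Change: 1.7 − 4.2 = -2.5.
Relative to the original: -2.5 ÷ 4.2 ≈ -59.5%.

-59.5%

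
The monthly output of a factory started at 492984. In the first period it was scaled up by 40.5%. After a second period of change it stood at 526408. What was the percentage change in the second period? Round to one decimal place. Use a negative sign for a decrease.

After the first period: 492984 × 1.405 = 692642.52.
Second-period multiplier: 526408 ÷ 692642.52 ≈ 0.76.
That is a change of -24.0%.

-24.0%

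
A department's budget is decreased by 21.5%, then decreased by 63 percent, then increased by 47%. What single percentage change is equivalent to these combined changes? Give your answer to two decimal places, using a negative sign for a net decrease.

-57.30%

The combined multiplier is 0.785 × 0.37 × 1.47 = 0.4269615.
That corresponds to a decrease of 57.30%.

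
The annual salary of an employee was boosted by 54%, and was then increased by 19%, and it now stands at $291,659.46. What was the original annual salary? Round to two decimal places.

Undoing the 19% increase: $291,659.46 ÷ 1.19 ≈ $245091.983193.
Undoing the 54% increase: $245091.983193 ÷ 1.54 ≈ $159,150.64.

$159,150.64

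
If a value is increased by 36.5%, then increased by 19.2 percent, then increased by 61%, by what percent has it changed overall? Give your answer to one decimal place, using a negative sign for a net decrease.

162.0%

The combined multiplier is 1.365 × 1.192 × 1.61 = 2.6195988.
That corresponds to an increase of 162.0%.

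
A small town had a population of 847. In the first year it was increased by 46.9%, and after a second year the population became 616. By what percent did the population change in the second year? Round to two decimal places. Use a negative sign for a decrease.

After the first year: 847 × 1.469 = 1244.243.
Second-year multiplier: 616 ÷ 1244.243 ≈ 0.49508.
That is a change of -50.49%.

-50.49%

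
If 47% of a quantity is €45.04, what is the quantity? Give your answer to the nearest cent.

€95.83

€45.04 ÷ 0.47 ≈ €95.83.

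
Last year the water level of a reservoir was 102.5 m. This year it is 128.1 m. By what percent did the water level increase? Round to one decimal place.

25.0%

Change: 128.1 − 102.5 = 25.6.
Relative to the original: 25.6 ÷ 102.5 ≈ 25.0%.
So the water level increased by 25.0%.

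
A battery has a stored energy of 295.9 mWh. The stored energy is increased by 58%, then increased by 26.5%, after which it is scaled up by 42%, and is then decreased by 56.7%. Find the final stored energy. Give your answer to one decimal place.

363.6 mWh

58% increase: 295.9 × 1.58 = 467.522.
26.5% increase: 467.522 × 1.265 = 591.41533.
42% increase: 591.41533 × 1.42 = 839.8097686.
Apply the 56.7% decrease: 839.8097686 × 0.433 = 363.6376298038 ≈ 363.6.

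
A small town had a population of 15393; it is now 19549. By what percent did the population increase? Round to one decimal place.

Change: 19549 − 15393 = 4156.
Relative to the original: 4156 ÷ 15393 ≈ 27.0%.
So the population increased by 27.0%.

27.0%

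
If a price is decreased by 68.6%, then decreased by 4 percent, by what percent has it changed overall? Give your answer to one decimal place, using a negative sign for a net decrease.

-69.9%

A 68.6% decrease multiplies by 0.314.
Then a 4% decrease: 0.314 × 0.96 = 0.30144.
Overall factor 0.30144, i.e. -69.9%.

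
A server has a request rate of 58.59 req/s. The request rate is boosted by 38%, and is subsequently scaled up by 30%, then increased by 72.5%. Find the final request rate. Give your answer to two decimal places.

After the 38% increase: 58.59 × 1.38 = 80.8542.
Apply the 30% increase: 80.8542 × 1.3 = 105.11046.
Apply the 72.5% increase: 105.11046 × 1.725 = 181.3155435 ≈ 181.32.

181.32 req/s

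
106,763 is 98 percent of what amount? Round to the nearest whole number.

106,763 ÷ 0.98 ≈ 108,942.

108,942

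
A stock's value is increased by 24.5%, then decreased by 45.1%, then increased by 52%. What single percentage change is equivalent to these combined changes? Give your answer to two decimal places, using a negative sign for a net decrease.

3.89%

A 24.5% increase multiplies by 1.245.
Then a 45.1% decrease: 1.245 × 0.549 = 0.683505.
Then a 52% increase: 0.683505 × 1.52 = 1.0389276.
Overall factor 1.0389276, i.e. 3.89%.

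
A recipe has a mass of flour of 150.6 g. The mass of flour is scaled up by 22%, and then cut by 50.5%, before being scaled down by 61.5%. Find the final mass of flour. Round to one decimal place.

35.0 g

Each change multiplies by a factor: 1.22 × 0.495 × 0.385 = 0.2325015.
150.6 × 0.2325015 = 35.0147259 ≈ 35.0.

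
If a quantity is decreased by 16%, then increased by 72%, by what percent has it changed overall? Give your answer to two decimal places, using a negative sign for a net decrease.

The combined multiplier is 0.84 × 1.72 = 1.4448.
That corresponds to an increase of 44.48%.

44.48%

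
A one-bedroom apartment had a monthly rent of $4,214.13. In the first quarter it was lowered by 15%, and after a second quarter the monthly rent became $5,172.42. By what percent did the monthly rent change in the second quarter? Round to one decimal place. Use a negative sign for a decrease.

44.4%

After the first quarter: $4,214.13 × 0.85 = $3582.0105.
Second-quarter multiplier: $5,172.42 ÷ $3582.0105 ≈ 1.444.
That is a change of 44.4%.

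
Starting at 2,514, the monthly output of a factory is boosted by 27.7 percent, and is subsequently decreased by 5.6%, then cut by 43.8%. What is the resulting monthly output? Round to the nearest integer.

After the 27.7% increase: 2,514 × 1.277 = 3210.378.
After the 5.6% decrease: 3210.378 × 0.944 = 3030.596832.
After the 43.8% decrease: 3030.596832 × 0.562 = 1703.195419584 ≈ 1,703.

1,703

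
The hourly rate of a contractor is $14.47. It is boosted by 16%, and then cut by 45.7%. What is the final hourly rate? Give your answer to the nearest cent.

Each change multiplies by a factor: 1.16 × 0.543 = 0.62988.
$14.47 × 0.62988 = $9.1143636 ≈ $9.11.

$9.11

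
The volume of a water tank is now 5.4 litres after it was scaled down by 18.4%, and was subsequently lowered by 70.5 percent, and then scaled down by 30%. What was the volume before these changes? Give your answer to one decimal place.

Undoing the 30% decrease: 5.4 ÷ 0.7 ≈ 7.714286.
Undoing the 70.5% decrease: 7.714286 ÷ 0.295 ≈ 26.150122.
Undoing the 18.4% decrease: 26.150122 ÷ 0.816 ≈ 32.0 litres.

32.0 litres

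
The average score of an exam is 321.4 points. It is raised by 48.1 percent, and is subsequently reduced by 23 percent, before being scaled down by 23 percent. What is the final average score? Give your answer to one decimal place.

282.2 points

Each change multiplies by a factor: 1.481 × 0.77 × 0.77 = 0.8780849.
321.4 × 0.8780849 = 282.21648686 ≈ 282.2.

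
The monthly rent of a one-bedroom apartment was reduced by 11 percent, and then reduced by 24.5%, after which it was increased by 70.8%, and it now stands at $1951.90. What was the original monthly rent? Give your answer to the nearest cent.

$1700.72

The overall multiplier applied was 0.89 × 0.755 × 1.708 = 1.1476906.
So the original monthly rent was $1951.90 ÷ 1.1476906 ≈ $1700.72.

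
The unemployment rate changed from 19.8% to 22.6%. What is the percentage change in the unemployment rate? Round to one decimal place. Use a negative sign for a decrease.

The change is 22.6 − 19.8 = 2.8 percentage points.
Relative to the original 19.8%, that is 2.8 ÷ 19.8 ≈ 14.1%.

14.1%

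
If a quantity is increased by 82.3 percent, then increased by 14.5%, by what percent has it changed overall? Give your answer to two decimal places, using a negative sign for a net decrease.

The combined multiplier is 1.823 × 1.145 = 2.087335.
That corresponds to an increase of 108.73%.

108.73%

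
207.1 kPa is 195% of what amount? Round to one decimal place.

207.1 kPa ÷ 1.95 ≈ 106.2 kPa.

106.2 kPa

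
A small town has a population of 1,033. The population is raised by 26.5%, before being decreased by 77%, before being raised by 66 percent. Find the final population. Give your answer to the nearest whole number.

499

26.5% increase: 1,033 × 1.265 = 1306.745.
After the 77% decrease: 1306.745 × 0.23 = 300.55135.
66% increase: 300.55135 × 1.66 = 498.915241 ≈ 499.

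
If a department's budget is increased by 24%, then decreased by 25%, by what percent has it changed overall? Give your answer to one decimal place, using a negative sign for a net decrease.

-7.0%

A 24% increase multiplies by 1.24.
Then a 25% decrease: 1.24 × 0.75 = 0.93.
Overall factor 0.93, i.e. -7.0%.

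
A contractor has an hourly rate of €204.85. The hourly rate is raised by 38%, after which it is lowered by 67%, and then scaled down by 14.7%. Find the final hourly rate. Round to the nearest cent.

€79.58

Each change multiplies by a factor: 1.38 × 0.33 × 0.853 = 0.3884562.
€204.85 × 0.3884562 = €79.57525257 ≈ €79.58.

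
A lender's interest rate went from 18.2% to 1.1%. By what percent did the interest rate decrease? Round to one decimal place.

94.0%

The change is 1.1 − 18.2 = -17.1 percentage points.
Relative to the original 18.2%, that is -17.1 ÷ 18.2 ≈ -94.0%.
So the interest rate fell by 94.0%.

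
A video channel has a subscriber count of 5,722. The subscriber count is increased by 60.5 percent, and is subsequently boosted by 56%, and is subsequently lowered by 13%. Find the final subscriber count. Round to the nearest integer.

Each change multiplies by a factor: 1.605 × 1.56 × 0.87 = 2.178306.
5,722 × 2.178306 = 12464.266932 ≈ 12,464.

12,464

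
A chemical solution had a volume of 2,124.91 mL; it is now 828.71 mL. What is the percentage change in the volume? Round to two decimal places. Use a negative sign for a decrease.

-61.00%

Change: 828.71 − 2,124.91 = -1,296.20.
Relative to the original: -1,296.20 ÷ 2,124.91 ≈ -61.00%.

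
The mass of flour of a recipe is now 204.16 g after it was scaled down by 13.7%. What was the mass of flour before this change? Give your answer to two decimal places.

236.57 g

The overall multiplier applied was 0.863.
So the original mass of flour was 204.16 ÷ 0.863 ≈ 236.57 g.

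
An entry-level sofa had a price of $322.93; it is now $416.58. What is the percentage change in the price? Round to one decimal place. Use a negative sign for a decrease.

29.0%

Change: $416.58 − $322.93 = $93.65.
Relative to the original: $93.65 ÷ $322.93 ≈ 29.0%.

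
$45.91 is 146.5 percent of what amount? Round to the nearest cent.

$45.91 ÷ 1.465 ≈ $31.34.

$31.34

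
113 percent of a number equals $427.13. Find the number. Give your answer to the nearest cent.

$377.99

$427.13 ÷ 1.13 ≈ $377.99.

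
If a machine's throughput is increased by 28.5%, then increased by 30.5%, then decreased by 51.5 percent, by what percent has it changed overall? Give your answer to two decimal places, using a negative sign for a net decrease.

-18.67%

A 28.5% increase multiplies by 1.285.
Then a 30.5% increase: 1.285 × 1.305 = 1.676925.
Then a 51.5% decrease: 1.676925 × 0.485 = 0.813308625.
Overall factor 0.813308625, i.e. -18.67%.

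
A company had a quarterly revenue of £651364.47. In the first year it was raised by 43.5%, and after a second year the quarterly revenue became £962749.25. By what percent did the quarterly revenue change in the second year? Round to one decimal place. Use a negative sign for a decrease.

3.0%

After the first year: £651364.47 × 1.435 = £934708.01445.
Second-year multiplier: £962749.25 ÷ £934708.01445 ≈ 1.03.
That is a change of 3.0%.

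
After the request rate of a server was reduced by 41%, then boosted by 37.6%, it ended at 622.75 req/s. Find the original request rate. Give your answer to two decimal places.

767.08 req/s

The overall multiplier applied was 0.59 × 1.376 = 0.81184.
So the original request rate was 622.75 ÷ 0.81184 ≈ 767.08 req/s.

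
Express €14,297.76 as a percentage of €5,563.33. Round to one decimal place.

€14,297.76 ÷ €5,563.33 ≈ 257.0%.

257.0%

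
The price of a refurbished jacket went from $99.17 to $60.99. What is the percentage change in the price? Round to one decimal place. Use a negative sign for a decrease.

Change: $60.99 − $99.17 = -$38.18.
Relative to the original: -$38.18 ÷ $99.17 ≈ -38.5%.

-38.5%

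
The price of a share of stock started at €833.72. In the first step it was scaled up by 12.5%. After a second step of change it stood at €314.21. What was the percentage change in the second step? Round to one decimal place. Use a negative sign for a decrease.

-66.5%

After the first step: €833.72 × 1.125 = €937.935.
Second-step multiplier: €314.21 ÷ €937.935 ≈ 0.335.
That is a change of -66.5%.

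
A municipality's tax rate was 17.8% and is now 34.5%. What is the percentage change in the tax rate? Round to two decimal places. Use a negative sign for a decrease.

93.82%

The change is 34.5 − 17.8 = 16.7 percentage points.
Relative to the original 17.8%, that is 16.7 ÷ 17.8 ≈ 93.82%.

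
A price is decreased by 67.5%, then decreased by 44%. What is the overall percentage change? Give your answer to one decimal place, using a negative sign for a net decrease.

A 67.5% decrease multiplies by 0.325.
Then a 44% decrease: 0.325 × 0.56 = 0.182.
Overall factor 0.182, i.e. -81.8%.

-81.8%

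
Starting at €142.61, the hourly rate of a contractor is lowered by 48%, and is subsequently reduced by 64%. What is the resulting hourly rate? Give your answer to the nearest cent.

€26.70

48% decrease: €142.61 × 0.52 = €74.1572.
64% decrease: €74.1572 × 0.36 = €26.696592 ≈ €26.70.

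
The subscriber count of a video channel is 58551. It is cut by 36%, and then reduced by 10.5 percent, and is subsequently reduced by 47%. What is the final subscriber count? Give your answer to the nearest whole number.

36% decrease: 58551 × 0.64 = 37472.64.
10.5% decrease: 37472.64 × 0.895 = 33538.0128.
47% decrease: 33538.0128 × 0.53 = 17775.146784 ≈ 17775.

17775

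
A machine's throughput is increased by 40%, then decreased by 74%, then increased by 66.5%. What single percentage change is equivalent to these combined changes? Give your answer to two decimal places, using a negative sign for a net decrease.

-39.39%

The combined multiplier is 1.4 × 0.26 × 1.665 = 0.60606.
That corresponds to a decrease of 39.39%.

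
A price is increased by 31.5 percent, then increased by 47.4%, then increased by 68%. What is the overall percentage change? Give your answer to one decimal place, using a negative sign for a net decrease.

The combined multiplier is 1.315 × 1.474 × 1.68 = 3.2563608.
That corresponds to an increase of 225.6%.

225.6%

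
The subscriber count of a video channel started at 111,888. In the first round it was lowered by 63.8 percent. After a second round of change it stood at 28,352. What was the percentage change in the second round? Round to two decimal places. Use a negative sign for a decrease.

-30.00%

After the first round: 111,888 × 0.362 = 40503.456.
Second-round multiplier: 28,352 ÷ 40503.456 ≈ 0.69999.
That is a change of -30.00%.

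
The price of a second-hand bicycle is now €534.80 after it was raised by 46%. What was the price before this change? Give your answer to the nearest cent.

€366.30

The overall multiplier applied was 1.46.
So the original price was €534.80 ÷ 1.46 ≈ €366.30.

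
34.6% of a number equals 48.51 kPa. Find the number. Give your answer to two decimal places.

48.51 kPa ÷ 0.346 ≈ 140.20 kPa.

140.20 kPa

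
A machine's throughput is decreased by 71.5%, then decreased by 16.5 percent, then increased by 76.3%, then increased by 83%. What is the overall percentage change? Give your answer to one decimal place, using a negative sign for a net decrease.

-23.2%

A 71.5% decrease multiplies by 0.285.
Then a 16.5% decrease: 0.285 × 0.835 = 0.237975.
Then a 76.3% increase: 0.237975 × 1.763 = 0.419549925.
Then an 83% increase: 0.419549925 × 1.83 = 0.76777636275.
Overall factor 0.76777636275, i.e. -23.2%.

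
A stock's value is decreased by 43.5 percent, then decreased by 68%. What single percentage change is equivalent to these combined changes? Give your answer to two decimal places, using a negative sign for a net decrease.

-81.92%

A 43.5% decrease multiplies by 0.565.
Then a 68% decrease: 0.565 × 0.32 = 0.1808.
Overall factor 0.1808, i.e. -81.92%.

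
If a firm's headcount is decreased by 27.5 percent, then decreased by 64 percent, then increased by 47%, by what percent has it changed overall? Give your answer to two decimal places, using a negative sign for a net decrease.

The combined multiplier is 0.725 × 0.36 × 1.47 = 0.38367.
That corresponds to a decrease of 61.63%.

-61.63%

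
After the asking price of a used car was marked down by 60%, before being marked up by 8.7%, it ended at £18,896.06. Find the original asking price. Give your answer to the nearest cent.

Undoing the 8.7% increase: £18,896.06 ÷ 1.087 ≈ £17383.679853.
Undoing the 60% decrease: £17383.679853 ÷ 0.4 ≈ £43,459.20.

£43,459.20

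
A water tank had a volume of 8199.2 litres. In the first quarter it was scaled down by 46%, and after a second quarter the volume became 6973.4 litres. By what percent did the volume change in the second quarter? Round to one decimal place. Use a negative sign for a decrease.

After the first quarter: 8199.2 × 0.54 = 4427.568.
Second-quarter multiplier: 6973.4 ÷ 4427.568 ≈ 1.575.
That is a change of 57.5%.

57.5%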